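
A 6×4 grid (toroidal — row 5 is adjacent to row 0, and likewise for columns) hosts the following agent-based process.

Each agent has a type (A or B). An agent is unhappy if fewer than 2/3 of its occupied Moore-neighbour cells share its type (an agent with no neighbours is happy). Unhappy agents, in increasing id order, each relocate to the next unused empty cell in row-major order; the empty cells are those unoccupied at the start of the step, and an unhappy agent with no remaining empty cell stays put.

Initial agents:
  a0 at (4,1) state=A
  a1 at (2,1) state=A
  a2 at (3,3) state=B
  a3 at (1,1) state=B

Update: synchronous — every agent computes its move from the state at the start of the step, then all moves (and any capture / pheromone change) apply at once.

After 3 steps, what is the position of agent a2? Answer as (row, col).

(3, 3)

t=1: a0@(4,1):A a1@(0,0):A a2@(3,3):B a3@(0,1):B
t=2: a0@(4,1):A a1@(0,2):A a2@(3,3):B a3@(0,3):B
t=3: a0@(4,1):A a1@(0,0):A a2@(3,3):B a3@(0,1):B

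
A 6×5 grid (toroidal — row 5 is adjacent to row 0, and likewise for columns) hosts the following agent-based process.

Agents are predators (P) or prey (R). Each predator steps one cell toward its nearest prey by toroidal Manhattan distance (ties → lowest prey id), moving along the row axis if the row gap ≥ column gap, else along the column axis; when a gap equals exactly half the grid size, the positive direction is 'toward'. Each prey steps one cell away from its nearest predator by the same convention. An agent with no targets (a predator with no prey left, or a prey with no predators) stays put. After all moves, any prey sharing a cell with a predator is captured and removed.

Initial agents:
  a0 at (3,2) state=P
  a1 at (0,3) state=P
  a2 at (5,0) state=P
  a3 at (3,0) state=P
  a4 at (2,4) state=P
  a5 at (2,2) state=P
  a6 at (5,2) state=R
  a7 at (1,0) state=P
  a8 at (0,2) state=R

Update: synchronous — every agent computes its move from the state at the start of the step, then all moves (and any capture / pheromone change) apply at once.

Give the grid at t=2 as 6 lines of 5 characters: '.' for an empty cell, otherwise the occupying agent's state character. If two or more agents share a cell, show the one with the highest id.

RPP..
P....
.....
.....
.....
P.P..

t=1: a0@(4,2):P a1@(0,2):P a2@(5,1):P a3@(4,0):P a4@(1,4):P a5@(1,2):P a7@(1,1):P a8@(0,1):R
t=2: a0@(5,2):P a1@(0,1):P a2@(0,1):P a3@(5,0):P a4@(1,0):P a5@(0,2):P a7@(0,1):P a8@(0,0):R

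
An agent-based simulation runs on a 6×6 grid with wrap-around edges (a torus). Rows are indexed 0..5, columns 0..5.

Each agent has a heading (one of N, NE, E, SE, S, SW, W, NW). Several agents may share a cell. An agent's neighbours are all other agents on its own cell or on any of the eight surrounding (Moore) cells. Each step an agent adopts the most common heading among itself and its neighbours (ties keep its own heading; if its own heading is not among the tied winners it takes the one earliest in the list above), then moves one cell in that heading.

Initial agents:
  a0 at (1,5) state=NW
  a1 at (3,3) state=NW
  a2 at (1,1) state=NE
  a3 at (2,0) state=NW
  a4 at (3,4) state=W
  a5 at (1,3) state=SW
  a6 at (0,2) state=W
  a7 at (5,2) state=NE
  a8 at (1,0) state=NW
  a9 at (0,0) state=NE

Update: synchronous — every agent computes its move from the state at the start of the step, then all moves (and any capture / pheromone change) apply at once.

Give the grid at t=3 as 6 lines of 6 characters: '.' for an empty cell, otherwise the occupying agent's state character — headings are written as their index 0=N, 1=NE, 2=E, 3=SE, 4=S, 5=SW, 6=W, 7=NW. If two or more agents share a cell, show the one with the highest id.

7.....
......
.....1
.6.1.1
5.771.
...7..

t=1: a0@(0,4):NW a1@(2,2):NW a2@(0,2):NE a3@(1,5):NW a4@(3,3):W a5@(2,2):SW a6@(5,3):NE a7@(4,3):NE a8@(0,5):NW a9@(5,1):NE
t=2: a0@(5,3):NW a1@(1,1):NW a2@(5,3):NE a3@(0,4):NW a4@(3,2):W a5@(3,1):SW a6@(4,4):NE a7@(3,4):NE a8@(5,4):NW a9@(4,2):NE
t=3: a0@(4,2):NW a1@(0,0):NW a2@(4,4):NE a3@(5,3):NW a4@(3,1):W a5@(4,0):SW a6@(3,5):NE a7@(2,5):NE a8@(4,3):NW a9@(3,3):NE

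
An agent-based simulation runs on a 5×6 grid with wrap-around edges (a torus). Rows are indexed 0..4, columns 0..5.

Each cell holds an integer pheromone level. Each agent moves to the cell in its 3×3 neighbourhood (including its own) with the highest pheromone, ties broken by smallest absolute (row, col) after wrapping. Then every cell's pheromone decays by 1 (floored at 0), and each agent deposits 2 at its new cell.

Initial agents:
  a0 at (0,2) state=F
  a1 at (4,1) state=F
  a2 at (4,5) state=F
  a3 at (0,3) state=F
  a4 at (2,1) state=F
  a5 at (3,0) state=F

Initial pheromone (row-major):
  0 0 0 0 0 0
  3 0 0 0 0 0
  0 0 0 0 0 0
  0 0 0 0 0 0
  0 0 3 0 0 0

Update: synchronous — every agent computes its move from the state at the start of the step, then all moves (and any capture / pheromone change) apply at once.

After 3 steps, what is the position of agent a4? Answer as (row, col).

(1, 0)

t=1: a0@(4,2) a1@(4,2) a2@(0,0) a3@(4,2) a4@(1,0) a5@(2,0) | pheromone: 2 0 0 0 0 0 / 4 0 0 0 0 0 / 2 0 0 0 0 0 / 0 0 0 0 0 0 / 0 0 8 0 0 0
t=2: a0@(4,2) a1@(4,2) a2@(1,0) a3@(4,2) a4@(1,0) a5@(1,0) | pheromone: 1 0 0 0 0 0 / 9 0 0 0 0 0 / 1 0 0 0 0 0 / 0 0 0 0 0 0 / 0 0 13 0 0 0
t=3: a0@(4,2) a1@(4,2) a2@(1,0) a3@(4,2) a4@(1,0) a5@(1,0) | pheromone: 0 0 0 0 0 0 / 14 0 0 0 0 0 / 0 0 0 0 0 0 / 0 0 0 0 0 0 / 0 0 18 0 0 0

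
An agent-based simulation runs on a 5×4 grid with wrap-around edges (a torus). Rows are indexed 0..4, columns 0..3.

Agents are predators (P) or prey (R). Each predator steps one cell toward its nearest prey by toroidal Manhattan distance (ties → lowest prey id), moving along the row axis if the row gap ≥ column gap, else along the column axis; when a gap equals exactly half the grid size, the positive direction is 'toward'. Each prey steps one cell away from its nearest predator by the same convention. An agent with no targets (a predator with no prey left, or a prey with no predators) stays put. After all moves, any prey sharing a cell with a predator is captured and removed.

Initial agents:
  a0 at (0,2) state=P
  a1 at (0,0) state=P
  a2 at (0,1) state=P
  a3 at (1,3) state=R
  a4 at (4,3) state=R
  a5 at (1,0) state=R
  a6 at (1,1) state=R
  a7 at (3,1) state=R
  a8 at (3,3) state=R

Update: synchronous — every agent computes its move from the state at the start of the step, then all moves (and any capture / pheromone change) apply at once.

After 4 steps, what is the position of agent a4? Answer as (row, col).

(1, 3)

t=1: a0@(1,2):P a1@(1,0):P a2@(1,1):P a3@(2,3):R a4@(3,3):R a5@(2,0):R a6@(2,1):R a7@(2,1):R a8@(2,3):R
t=2: a0@(2,2):P a1@(2,0):P a2@(2,1):P a3@(3,3):R a4@(4,3):R a5@(3,0):R a6@(3,1):R a7@(3,1):R a8@(3,3):R
t=3: a0@(3,2):P a1@(3,0):P a2@(3,1):P a3@(4,3):R a4@(0,3):R a5@(4,0):R a6@(4,1):R a7@(4,1):R a8@(4,3):R
t=4: a0@(4,2):P a1@(4,0):P a2@(4,1):P a3@(0,3):R a4@(1,3):R a5@(0,0):R a6@(0,1):R a7@(0,1):R a8@(0,3):R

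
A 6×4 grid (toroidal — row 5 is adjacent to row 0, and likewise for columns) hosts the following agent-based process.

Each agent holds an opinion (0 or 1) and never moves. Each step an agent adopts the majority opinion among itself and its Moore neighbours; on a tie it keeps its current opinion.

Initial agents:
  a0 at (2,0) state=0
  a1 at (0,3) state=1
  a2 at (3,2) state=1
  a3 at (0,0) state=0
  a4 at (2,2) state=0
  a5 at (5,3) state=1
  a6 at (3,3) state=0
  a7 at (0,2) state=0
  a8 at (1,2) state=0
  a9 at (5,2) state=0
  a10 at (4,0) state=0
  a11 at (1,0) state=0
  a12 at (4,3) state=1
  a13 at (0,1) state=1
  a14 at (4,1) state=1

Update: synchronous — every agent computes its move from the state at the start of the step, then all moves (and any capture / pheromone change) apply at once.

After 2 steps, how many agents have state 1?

t=1: a0@(2,0):0 a1@(0,3):0 a2@(3,2):1 a3@(0,0):1 a4@(2,2):0 a5@(5,3):0 a6@(3,3):0 a7@(0,2):0 a8@(1,2):0 a9@(5,2):1 a10@(4,0):1 a11@(1,0):0 a12@(4,3):1 a13@(0,1):0 a14@(4,1):1
t=2: a0@(2,0):0 a1@(0,3):0 a2@(3,2):1 a3@(0,0):0 a4@(2,2):0 a5@(5,3):1 a6@(3,3):0 a7@(0,2):0 a8@(1,2):0 a9@(5,2):0 a10@(4,0):1 a11@(1,0):0 a12@(4,3):1 a13@(0,1):0 a14@(4,1):1

5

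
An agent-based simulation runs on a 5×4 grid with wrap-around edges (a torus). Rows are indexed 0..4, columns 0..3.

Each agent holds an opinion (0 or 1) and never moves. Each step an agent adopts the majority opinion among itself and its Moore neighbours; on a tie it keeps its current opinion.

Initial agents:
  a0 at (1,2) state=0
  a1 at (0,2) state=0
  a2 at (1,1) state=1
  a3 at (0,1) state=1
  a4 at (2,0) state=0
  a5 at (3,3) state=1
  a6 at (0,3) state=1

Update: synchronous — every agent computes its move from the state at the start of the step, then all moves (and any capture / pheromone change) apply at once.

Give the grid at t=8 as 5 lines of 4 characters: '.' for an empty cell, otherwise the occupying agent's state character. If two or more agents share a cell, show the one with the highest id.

t=1: a0@(1,2):1 a1@(0,2):1 a2@(1,1):0 a3@(0,1):1 a4@(2,0):1 a5@(3,3):1 a6@(0,3):0
t=2: a0@(1,2):1 a1@(0,2):1 a2@(1,1):1 a3@(0,1):1 a4@(2,0):1 a5@(3,3):1 a6@(0,3):1
t=3: (unchanged — steady state)

.111
.11.
1...
...1
....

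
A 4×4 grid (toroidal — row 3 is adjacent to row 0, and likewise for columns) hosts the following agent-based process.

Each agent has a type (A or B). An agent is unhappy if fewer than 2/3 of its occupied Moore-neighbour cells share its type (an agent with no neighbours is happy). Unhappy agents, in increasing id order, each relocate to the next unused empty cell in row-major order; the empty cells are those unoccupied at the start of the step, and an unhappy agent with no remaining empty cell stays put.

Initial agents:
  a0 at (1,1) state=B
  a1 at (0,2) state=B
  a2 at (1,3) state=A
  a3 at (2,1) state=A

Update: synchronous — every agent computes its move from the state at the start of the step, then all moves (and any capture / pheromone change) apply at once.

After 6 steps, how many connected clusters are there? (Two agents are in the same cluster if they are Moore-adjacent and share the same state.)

2

t=1: a0@(0,0):B a1@(0,1):B a2@(0,3):A a3@(1,0):A
t=2: a0@(0,2):B a1@(1,1):B a2@(1,2):A a3@(1,3):A
t=3: a0@(0,0):B a1@(0,1):B a2@(0,3):A a3@(1,0):A
t=4: a0@(0,2):B a1@(1,1):B a2@(1,2):A a3@(1,3):A
t=5: a0@(0,0):B a1@(0,1):B a2@(0,3):A a3@(1,0):A
t=6: a0@(0,2):B a1@(1,1):B a2@(1,2):A a3@(1,3):A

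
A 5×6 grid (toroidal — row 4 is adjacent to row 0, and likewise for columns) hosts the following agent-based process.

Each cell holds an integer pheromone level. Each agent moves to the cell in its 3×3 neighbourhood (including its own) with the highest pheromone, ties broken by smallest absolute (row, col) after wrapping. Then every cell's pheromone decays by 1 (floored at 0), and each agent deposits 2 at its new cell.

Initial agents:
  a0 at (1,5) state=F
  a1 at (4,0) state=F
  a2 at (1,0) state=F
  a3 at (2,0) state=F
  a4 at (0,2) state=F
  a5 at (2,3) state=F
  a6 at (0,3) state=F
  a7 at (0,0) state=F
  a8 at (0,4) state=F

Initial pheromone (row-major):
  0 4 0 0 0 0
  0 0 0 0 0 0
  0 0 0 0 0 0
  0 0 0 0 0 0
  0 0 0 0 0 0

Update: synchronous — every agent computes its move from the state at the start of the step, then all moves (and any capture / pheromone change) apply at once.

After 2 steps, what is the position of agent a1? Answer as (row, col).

t=1: a0@(0,0) a1@(0,1) a2@(0,1) a3@(1,0) a4@(0,1) a5@(1,2) a6@(0,2) a7@(0,1) a8@(0,3) | pheromone: 2 11 2 2 0 0 / 2 0 2 0 0 0 / 0 0 0 0 0 0 / 0 0 0 0 0 0 / 0 0 0 0 0 0
t=2: a0@(0,1) a1@(0,1) a2@(0,1) a3@(0,1) a4@(0,1) a5@(0,1) a6@(0,1) a7@(0,1) a8@(0,2) | pheromone: 1 26 3 1 0 0 / 1 0 1 0 0 0 / 0 0 0 0 0 0 / 0 0 0 0 0 0 / 0 0 0 0 0 0

(0, 1)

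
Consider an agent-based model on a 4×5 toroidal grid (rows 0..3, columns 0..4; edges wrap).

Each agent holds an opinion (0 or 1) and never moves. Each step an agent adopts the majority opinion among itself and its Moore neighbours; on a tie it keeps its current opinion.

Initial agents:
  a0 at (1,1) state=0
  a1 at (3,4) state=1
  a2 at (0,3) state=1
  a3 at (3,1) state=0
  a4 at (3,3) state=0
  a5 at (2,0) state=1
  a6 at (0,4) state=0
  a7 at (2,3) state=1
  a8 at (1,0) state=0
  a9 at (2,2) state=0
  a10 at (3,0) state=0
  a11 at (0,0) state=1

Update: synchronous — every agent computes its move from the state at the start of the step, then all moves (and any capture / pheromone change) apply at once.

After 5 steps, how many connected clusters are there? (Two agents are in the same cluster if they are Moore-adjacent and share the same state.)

t=1: a0@(1,1):0 a1@(3,4):1 a2@(0,3):1 a3@(3,1):0 a4@(3,3):0 a5@(2,0):0 a6@(0,4):0 a7@(2,3):1 a8@(1,0):0 a9@(2,2):0 a10@(3,0):0 a11@(0,0):0
t=2: a0@(1,1):0 a1@(3,4):0 a2@(0,3):1 a3@(3,1):0 a4@(3,3):0 a5@(2,0):0 a6@(0,4):0 a7@(2,3):1 a8@(1,0):0 a9@(2,2):0 a10@(3,0):0 a11@(0,0):0
t=3: a0@(1,1):0 a1@(3,4):0 a2@(0,3):0 a3@(3,1):0 a4@(3,3):0 a5@(2,0):0 a6@(0,4):0 a7@(2,3):0 a8@(1,0):0 a9@(2,2):0 a10@(3,0):0 a11@(0,0):0
t=4: (unchanged — steady state)

1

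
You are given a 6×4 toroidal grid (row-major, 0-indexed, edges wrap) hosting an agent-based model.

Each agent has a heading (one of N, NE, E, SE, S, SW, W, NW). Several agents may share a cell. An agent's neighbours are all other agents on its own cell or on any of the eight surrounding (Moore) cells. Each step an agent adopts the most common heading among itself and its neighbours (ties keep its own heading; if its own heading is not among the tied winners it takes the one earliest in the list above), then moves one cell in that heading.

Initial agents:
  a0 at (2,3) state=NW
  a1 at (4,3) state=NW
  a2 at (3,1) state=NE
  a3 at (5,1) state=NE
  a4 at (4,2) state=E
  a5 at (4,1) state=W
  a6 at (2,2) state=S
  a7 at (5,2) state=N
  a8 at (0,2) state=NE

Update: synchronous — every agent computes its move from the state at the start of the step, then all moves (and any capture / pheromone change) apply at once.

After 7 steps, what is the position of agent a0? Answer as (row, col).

t=1: a0@(1,2):NW a1@(3,2):NW a2@(2,2):NE a3@(4,2):NE a4@(3,3):NE a5@(3,2):NE a6@(3,2):S a7@(4,3):NE a8@(5,3):NE
t=2: a0@(0,1):NW a1@(2,3):NE a2@(1,3):NE a3@(3,3):NE a4@(2,0):NE a5@(2,3):NE a6@(2,3):NE a7@(3,0):NE a8@(4,0):NE
t=3: a0@(5,0):NW a1@(1,0):NE a2@(0,0):NE a3@(2,0):NE a4@(1,1):NE a5@(1,0):NE a6@(1,0):NE a7@(2,1):NE a8@(3,1):NE
t=4: a0@(4,3):NW a1@(0,1):NE a2@(5,1):NE a3@(1,1):NE a4@(0,2):NE a5@(0,1):NE a6@(0,1):NE a7@(1,2):NE a8@(2,2):NE
t=5: a0@(3,2):NW a1@(5,2):NE a2@(4,2):NE a3@(0,2):NE a4@(5,3):NE a5@(5,2):NE a6@(5,2):NE a7@(0,3):NE a8@(1,3):NE
t=6: a0@(2,1):NW a1@(4,3):NE a2@(3,3):NE a3@(5,3):NE a4@(4,0):NE a5@(4,3):NE a6@(4,3):NE a7@(5,0):NE a8@(0,0):NE
t=7: a0@(1,0):NW a1@(3,0):NE a2@(2,0):NE a3@(4,0):NE a4@(3,1):NE a5@(3,0):NE a6@(3,0):NE a7@(4,1):NE a8@(5,1):NE

(1, 0)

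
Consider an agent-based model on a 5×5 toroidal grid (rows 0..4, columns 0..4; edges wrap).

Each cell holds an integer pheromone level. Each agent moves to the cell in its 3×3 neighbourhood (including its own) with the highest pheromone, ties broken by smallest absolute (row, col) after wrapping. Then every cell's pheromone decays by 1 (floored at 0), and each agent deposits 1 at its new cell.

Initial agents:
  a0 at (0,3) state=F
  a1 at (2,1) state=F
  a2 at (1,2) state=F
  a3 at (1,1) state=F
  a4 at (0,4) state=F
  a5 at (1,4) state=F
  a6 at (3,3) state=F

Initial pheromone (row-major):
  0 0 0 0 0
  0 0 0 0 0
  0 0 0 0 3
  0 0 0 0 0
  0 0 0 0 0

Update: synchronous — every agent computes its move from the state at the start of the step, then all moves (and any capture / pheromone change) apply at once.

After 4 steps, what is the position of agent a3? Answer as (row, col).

(0, 0)

t=1: a0@(0,2) a1@(1,0) a2@(0,1) a3@(0,0) a4@(0,0) a5@(2,4) a6@(2,4) | pheromone: 2 1 1 0 0 / 1 0 0 0 0 / 0 0 0 0 4 / 0 0 0 0 0 / 0 0 0 0 0
t=2: a0@(0,1) a1@(2,4) a2@(0,0) a3@(0,0) a4@(0,0) a5@(2,4) a6@(2,4) | pheromone: 4 1 0 0 0 / 0 0 0 0 0 / 0 0 0 0 6 / 0 0 0 0 0 / 0 0 0 0 0
t=3: a0@(0,0) a1@(2,4) a2@(0,0) a3@(0,0) a4@(0,0) a5@(2,4) a6@(2,4) | pheromone: 7 0 0 0 0 / 0 0 0 0 0 / 0 0 0 0 8 / 0 0 0 0 0 / 0 0 0 0 0
t=4: a0@(0,0) a1@(2,4) a2@(0,0) a3@(0,0) a4@(0,0) a5@(2,4) a6@(2,4) | pheromone: 10 0 0 0 0 / 0 0 0 0 0 / 0 0 0 0 10 / 0 0 0 0 0 / 0 0 0 0 0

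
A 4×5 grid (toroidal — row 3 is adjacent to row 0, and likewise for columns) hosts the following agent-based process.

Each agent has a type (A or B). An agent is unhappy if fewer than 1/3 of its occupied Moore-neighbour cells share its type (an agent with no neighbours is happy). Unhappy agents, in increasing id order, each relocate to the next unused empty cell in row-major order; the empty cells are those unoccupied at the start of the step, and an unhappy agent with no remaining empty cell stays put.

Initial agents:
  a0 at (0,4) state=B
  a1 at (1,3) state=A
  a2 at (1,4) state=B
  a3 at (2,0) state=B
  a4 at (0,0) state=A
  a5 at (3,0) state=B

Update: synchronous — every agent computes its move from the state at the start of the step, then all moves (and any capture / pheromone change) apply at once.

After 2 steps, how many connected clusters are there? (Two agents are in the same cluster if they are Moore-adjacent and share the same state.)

2

t=1: a0@(0,4):B a1@(0,1):A a2@(1,4):B a3@(2,0):B a4@(0,2):A a5@(3,0):B
t=2: (unchanged — steady state)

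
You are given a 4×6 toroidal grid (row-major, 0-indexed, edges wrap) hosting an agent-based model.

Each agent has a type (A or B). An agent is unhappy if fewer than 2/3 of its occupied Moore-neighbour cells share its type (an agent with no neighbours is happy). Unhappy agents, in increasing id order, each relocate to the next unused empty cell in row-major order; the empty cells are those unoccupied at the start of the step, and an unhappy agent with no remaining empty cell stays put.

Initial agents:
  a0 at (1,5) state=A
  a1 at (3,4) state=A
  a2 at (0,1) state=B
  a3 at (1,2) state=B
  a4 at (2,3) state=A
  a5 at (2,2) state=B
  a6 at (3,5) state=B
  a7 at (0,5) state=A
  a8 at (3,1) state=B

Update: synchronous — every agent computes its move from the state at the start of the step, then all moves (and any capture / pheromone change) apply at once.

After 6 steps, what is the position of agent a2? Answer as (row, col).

(0, 1)

t=1: a0@(1,5):A a1@(3,4):A a2@(0,1):B a3@(1,2):B a4@(0,0):A a5@(2,2):B a6@(0,2):B a7@(0,5):A a8@(3,1):B
t=2: a0@(1,5):A a1@(3,4):A a2@(0,1):B a3@(1,2):B a4@(0,3):A a5@(2,2):B a6@(0,2):B a7@(0,5):A a8@(3,1):B
t=3: a0@(1,5):A a1@(3,4):A a2@(0,1):B a3@(1,2):B a4@(0,0):A a5@(2,2):B a6@(0,2):B a7@(0,5):A a8@(3,1):B
t=4: a0@(1,5):A a1@(3,4):A a2@(0,1):B a3@(1,2):B a4@(0,3):A a5@(2,2):B a6@(0,2):B a7@(0,5):A a8@(3,1):B
t=5: a0@(1,5):A a1@(3,4):A a2@(0,1):B a3@(1,2):B a4@(0,0):A a5@(2,2):B a6@(0,2):B a7@(0,5):A a8@(3,1):B
t=6: a0@(1,5):A a1@(3,4):A a2@(0,1):B a3@(1,2):B a4@(0,3):A a5@(2,2):B a6@(0,2):B a7@(0,5):A a8@(3,1):B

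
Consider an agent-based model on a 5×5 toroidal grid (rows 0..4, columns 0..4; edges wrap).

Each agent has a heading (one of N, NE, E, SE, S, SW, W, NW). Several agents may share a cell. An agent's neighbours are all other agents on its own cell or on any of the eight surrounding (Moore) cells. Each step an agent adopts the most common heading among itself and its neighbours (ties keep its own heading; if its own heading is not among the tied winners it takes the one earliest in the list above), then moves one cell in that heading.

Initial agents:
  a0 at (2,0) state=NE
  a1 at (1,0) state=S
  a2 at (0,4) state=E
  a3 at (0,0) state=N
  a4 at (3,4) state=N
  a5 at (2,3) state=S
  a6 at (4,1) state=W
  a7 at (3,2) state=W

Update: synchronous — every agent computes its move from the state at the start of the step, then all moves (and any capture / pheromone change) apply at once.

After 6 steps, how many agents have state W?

t=1: a0@(1,1):NE a1@(2,0):S a2@(0,0):E a3@(4,0):N a4@(2,4):N a5@(3,3):S a6@(4,0):W a7@(3,1):W
t=2: a0@(0,2):NE a1@(3,0):S a2@(0,1):E a3@(4,4):W a4@(3,4):S a5@(4,3):S a6@(4,4):W a7@(3,0):W
t=3: a0@(4,3):NE a1@(3,4):W a2@(0,2):E a3@(4,3):W a4@(4,4):S a5@(0,3):S a6@(4,3):W a7@(3,4):W
t=4: a0@(4,2):W a1@(3,3):W a2@(0,1):W a3@(4,2):W a4@(4,3):W a5@(1,3):S a6@(4,2):W a7@(3,3):W
t=5: a0@(4,1):W a1@(3,2):W a2@(0,0):W a3@(4,1):W a4@(4,2):W a5@(2,3):S a6@(4,1):W a7@(3,2):W
t=6: a0@(4,0):W a1@(3,1):W a2@(0,4):W a3@(4,0):W a4@(4,1):W a5@(2,2):W a6@(4,0):W a7@(3,1):W

8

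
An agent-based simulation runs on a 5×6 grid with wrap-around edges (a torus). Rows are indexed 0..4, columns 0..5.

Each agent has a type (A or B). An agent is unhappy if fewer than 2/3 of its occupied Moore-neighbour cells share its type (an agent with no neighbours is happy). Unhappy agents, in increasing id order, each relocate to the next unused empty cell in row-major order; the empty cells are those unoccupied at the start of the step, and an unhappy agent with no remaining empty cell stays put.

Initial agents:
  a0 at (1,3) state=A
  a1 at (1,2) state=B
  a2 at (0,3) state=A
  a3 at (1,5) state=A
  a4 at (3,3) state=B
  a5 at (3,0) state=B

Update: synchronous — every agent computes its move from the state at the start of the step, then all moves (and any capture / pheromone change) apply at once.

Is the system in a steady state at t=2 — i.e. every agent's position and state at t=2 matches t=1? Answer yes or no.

no

t=1: a0@(0,0):A a1@(0,1):B a2@(0,2):A a3@(1,5):A a4@(3,3):B a5@(3,0):B
t=2: a0@(0,3):A a1@(0,4):B a2@(0,5):A a3@(1,5):A a4@(3,3):B a5@(3,0):B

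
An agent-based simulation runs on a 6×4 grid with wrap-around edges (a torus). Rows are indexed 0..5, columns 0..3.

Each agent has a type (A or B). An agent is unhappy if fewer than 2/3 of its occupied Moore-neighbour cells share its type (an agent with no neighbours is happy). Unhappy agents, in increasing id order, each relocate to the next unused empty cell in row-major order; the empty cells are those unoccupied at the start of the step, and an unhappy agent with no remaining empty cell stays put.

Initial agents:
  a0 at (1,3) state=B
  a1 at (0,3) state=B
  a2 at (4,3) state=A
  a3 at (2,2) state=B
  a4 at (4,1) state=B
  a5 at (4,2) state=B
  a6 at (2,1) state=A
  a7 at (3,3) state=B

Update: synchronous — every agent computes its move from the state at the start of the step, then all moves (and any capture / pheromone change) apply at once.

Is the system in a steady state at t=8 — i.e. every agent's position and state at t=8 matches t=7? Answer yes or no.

t=1: a0@(1,3):B a1@(0,3):B a2@(0,0):A a3@(2,2):B a4@(4,1):B a5@(4,2):B a6@(0,1):A a7@(3,3):B
t=2: a0@(1,3):B a1@(0,2):B a2@(1,0):A a3@(2,2):B a4@(4,1):B a5@(4,2):B a6@(0,1):A a7@(3,3):B
t=3: a0@(1,3):B a1@(0,0):B a2@(0,3):A a3@(2,2):B a4@(4,1):B a5@(4,2):B a6@(1,1):A a7@(3,3):B
t=4: a0@(1,3):B a1@(0,1):B a2@(0,2):A a3@(2,2):B a4@(4,1):B a5@(4,2):B a6@(1,0):A a7@(3,3):B
t=5: a0@(0,0):B a1@(0,3):B a2@(1,1):A a3@(2,2):B a4@(4,1):B a5@(4,2):B a6@(1,2):A a7@(3,3):B
t=6: a0@(0,1):B a1@(0,2):B a2@(1,0):A a3@(1,3):B a4@(4,1):B a5@(4,2):B a6@(2,0):A a7@(3,3):B
t=7: a0@(0,0):B a1@(0,2):B a2@(0,3):A a3@(1,1):B a4@(4,1):B a5@(4,2):B a6@(1,2):A a7@(2,1):B
t=8: a0@(0,1):B a1@(1,0):B a2@(1,3):A a3@(1,1):B a4@(4,1):B a5@(4,2):B a6@(2,0):A a7@(2,2):B

no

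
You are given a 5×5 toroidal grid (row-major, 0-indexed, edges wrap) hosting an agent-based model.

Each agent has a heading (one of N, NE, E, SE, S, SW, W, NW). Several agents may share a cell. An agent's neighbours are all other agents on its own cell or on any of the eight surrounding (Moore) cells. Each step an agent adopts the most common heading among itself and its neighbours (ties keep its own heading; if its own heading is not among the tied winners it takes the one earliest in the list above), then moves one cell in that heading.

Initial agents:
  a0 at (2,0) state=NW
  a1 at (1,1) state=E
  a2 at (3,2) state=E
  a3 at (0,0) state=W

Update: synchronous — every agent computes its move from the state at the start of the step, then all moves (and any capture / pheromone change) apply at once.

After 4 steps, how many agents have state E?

2

t=1: a0@(1,4):NW a1@(1,2):E a2@(3,3):E a3@(0,4):W
t=2: a0@(0,3):NW a1@(1,3):E a2@(3,4):E a3@(0,3):W
t=3: a0@(4,2):NW a1@(1,4):E a2@(3,0):E a3@(0,2):W
t=4: a0@(3,1):NW a1@(1,0):E a2@(3,1):E a3@(0,1):W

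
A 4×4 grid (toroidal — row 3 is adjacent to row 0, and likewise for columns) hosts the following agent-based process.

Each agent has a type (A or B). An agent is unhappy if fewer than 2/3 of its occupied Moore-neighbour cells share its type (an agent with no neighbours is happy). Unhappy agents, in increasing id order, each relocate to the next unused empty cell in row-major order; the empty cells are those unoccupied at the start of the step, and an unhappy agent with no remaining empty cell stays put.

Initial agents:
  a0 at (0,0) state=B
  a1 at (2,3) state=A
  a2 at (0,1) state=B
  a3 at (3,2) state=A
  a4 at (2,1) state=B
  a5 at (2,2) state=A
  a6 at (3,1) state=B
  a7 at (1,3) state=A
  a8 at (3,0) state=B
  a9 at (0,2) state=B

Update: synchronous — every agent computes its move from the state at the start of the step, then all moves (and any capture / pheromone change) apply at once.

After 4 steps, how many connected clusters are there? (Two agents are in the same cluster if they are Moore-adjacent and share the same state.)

t=1: a0@(0,0):B a1@(2,3):A a2@(0,1):B a3@(0,3):A a4@(1,0):B a5@(1,1):A a6@(3,1):B a7@(1,2):A a8@(3,0):B a9@(2,0):B
t=2: a0@(0,0):B a1@(0,2):A a2@(0,1):B a3@(1,3):A a4@(2,1):B a5@(2,2):A a6@(3,1):B a7@(1,2):A a8@(3,0):B a9@(3,2):B
t=3: a0@(0,0):B a1@(0,3):A a2@(0,1):B a3@(1,3):A a4@(1,0):B a5@(1,1):A a6@(3,1):B a7@(2,0):A a8@(3,0):B a9@(2,3):B
t=4: a0@(0,2):B a1@(1,2):A a2@(0,1):B a3@(2,1):A a4@(2,2):B a5@(3,2):A a6@(3,1):B a7@(3,3):A a8@(3,0):B a9@(2,3):B

2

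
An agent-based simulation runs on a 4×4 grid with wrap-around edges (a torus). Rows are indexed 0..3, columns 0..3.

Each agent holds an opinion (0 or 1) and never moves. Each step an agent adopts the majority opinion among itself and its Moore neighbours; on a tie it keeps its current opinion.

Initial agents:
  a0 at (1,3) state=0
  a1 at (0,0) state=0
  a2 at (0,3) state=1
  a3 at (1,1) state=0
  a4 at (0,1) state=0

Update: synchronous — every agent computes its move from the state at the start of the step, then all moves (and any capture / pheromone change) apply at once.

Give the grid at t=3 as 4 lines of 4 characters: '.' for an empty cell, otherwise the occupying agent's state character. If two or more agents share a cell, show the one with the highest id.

00.0
.0.0
....
....

t=1: a0@(1,3):0 a1@(0,0):0 a2@(0,3):0 a3@(1,1):0 a4@(0,1):0
t=2: (unchanged — steady state)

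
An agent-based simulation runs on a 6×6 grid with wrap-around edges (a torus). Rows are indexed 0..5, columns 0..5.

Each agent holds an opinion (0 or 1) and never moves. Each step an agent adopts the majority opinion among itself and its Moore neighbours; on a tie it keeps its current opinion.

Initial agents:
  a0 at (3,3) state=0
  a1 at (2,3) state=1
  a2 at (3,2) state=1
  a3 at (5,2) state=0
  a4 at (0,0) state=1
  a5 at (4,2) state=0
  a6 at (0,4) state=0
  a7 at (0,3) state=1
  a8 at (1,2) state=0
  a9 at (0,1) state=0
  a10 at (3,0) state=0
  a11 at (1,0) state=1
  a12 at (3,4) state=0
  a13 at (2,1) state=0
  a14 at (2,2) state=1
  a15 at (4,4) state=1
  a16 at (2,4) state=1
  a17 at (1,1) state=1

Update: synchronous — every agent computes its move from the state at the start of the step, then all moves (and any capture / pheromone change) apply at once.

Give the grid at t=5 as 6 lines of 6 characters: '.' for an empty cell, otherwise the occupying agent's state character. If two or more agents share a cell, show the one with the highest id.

t=1: a0@(3,3):1 a1@(2,3):1 a2@(3,2):1 a3@(5,2):0 a4@(0,0):1 a5@(4,2):0 a6@(0,4):0 a7@(0,3):0 a8@(1,2):1 a9@(0,1):0 a10@(3,0):0 a11@(1,0):1 a12@(3,4):1 a13@(2,1):1 a14@(2,2):1 a15@(4,4):0 a16@(2,4):1 a17@(1,1):1
t=2: a0@(3,3):1 a1@(2,3):1 a2@(3,2):1 a3@(5,2):0 a4@(0,0):1 a5@(4,2):0 a6@(0,4):0 a7@(0,3):0 a8@(1,2):1 a9@(0,1):1 a10@(3,0):0 a11@(1,0):1 a12@(3,4):1 a13@(2,1):1 a14@(2,2):1 a15@(4,4):1 a16@(2,4):1 a17@(1,1):1
t=3: (unchanged — steady state)

11.00.
111...
.1111.
0.111.
..0.1.
..0...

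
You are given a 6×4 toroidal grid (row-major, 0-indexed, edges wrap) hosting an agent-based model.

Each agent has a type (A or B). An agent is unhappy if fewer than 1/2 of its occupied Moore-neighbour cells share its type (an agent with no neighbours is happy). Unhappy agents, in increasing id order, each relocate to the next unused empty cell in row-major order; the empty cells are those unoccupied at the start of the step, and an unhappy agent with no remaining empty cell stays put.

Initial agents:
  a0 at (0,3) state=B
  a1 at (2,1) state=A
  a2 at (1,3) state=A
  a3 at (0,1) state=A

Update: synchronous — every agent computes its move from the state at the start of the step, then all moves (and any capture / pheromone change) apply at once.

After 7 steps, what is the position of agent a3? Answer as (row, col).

(0, 1)

t=1: a0@(0,0):B a1@(2,1):A a2@(0,2):A a3@(0,1):A
t=2: a0@(0,3):B a1@(2,1):A a2@(0,2):A a3@(0,1):A
t=3: a0@(0,0):B a1@(2,1):A a2@(0,2):A a3@(0,1):A
t=4: a0@(0,3):B a1@(2,1):A a2@(0,2):A a3@(0,1):A
t=5: a0@(0,0):B a1@(2,1):A a2@(0,2):A a3@(0,1):A
t=6: a0@(0,3):B a1@(2,1):A a2@(0,2):A a3@(0,1):A
t=7: a0@(0,0):B a1@(2,1):A a2@(0,2):A a3@(0,1):A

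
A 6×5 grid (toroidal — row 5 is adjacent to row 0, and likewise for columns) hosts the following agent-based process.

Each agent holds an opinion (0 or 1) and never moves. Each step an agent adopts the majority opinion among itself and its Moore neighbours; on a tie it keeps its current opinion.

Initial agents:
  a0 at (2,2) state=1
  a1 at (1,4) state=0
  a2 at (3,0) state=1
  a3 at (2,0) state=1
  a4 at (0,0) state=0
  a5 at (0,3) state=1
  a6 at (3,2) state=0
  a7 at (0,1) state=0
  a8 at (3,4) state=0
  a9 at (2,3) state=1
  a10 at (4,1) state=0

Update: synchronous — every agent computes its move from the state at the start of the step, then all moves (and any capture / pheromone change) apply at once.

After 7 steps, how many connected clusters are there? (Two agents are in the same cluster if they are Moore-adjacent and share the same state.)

t=1: a0@(2,2):1 a1@(1,4):1 a2@(3,0):1 a3@(2,0):1 a4@(0,0):0 a5@(0,3):1 a6@(3,2):0 a7@(0,1):0 a8@(3,4):1 a9@(2,3):0 a10@(4,1):0
t=2: a0@(2,2):0 a1@(1,4):1 a2@(3,0):1 a3@(2,0):1 a4@(0,0):0 a5@(0,3):1 a6@(3,2):0 a7@(0,1):0 a8@(3,4):1 a9@(2,3):1 a10@(4,1):0
t=3: (unchanged — steady state)

3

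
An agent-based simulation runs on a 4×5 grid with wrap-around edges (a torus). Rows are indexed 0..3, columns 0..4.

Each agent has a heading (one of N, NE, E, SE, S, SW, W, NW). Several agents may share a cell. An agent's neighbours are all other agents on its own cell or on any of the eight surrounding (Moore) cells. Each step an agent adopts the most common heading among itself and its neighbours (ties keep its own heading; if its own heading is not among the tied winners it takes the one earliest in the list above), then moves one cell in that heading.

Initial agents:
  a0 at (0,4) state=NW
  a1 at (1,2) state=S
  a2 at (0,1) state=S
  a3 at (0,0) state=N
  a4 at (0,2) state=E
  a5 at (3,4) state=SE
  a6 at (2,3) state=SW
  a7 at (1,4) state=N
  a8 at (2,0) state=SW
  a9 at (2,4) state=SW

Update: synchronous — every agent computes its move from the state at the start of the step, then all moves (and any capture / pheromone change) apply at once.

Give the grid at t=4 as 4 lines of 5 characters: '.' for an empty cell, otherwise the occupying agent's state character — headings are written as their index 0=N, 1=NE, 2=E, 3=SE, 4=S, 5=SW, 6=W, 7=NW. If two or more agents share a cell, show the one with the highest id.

55...
5....
55..5
5....

t=1: a0@(3,4):N a1@(2,2):S a2@(1,1):S a3@(3,0):N a4@(1,2):S a5@(0,3):SW a6@(3,2):SW a7@(2,3):SW a8@(3,4):SW a9@(3,3):SW
t=2: a0@(0,3):SW a1@(3,2):S a2@(2,1):S a3@(2,0):N a4@(2,2):S a5@(1,2):SW a6@(0,1):SW a7@(3,2):SW a8@(0,3):SW a9@(0,2):SW
t=3: a0@(1,2):SW a1@(0,1):SW a2@(3,1):S a3@(1,0):N a4@(3,2):S a5@(2,1):SW a6@(1,0):SW a7@(0,1):SW a8@(1,2):SW a9@(1,1):SW
t=4: a0@(2,1):SW a1@(1,0):SW a2@(0,0):SW a3@(2,4):SW a4@(0,1):SW a5@(3,0):SW a6@(2,4):SW a7@(1,0):SW a8@(2,1):SW a9@(2,0):SW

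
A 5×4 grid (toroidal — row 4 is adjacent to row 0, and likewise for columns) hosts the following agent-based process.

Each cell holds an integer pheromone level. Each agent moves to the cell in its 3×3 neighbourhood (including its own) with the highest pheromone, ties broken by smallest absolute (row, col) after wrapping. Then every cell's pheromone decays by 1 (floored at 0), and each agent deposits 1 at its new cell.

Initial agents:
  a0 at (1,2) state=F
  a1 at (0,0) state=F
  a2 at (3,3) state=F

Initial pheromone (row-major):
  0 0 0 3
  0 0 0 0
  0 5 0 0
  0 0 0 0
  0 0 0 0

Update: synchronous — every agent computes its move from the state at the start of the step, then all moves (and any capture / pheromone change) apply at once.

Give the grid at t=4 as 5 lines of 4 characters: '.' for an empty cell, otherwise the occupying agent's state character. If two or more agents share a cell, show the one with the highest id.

t=1: a0@(2,1) a1@(0,3) a2@(2,0) | pheromone: 0 0 0 3 / 0 0 0 0 / 1 5 0 0 / 0 0 0 0 / 0 0 0 0
t=2: a0@(2,1) a1@(0,3) a2@(2,1) | pheromone: 0 0 0 3 / 0 0 0 0 / 0 6 0 0 / 0 0 0 0 / 0 0 0 0
t=3: a0@(2,1) a1@(0,3) a2@(2,1) | pheromone: 0 0 0 3 / 0 0 0 0 / 0 7 0 0 / 0 0 0 0 / 0 0 0 0
t=4: a0@(2,1) a1@(0,3) a2@(2,1) | pheromone: 0 0 0 3 / 0 0 0 0 / 0 8 0 0 / 0 0 0 0 / 0 0 0 0

...F
....
.F..
....
....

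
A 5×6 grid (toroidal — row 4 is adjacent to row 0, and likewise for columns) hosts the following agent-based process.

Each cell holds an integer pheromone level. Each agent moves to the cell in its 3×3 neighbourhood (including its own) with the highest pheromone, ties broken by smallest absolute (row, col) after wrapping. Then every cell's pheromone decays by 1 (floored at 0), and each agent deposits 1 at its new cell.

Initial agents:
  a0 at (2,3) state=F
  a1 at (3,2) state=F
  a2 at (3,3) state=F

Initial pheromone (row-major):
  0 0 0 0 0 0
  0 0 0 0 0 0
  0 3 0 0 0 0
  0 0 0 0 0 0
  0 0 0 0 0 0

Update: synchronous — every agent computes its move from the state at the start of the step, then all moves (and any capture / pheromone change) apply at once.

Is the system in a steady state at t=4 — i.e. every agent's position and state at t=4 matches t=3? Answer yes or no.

yes

t=1: a0@(1,2) a1@(2,1) a2@(2,2) | pheromone: 0 0 0 0 0 0 / 0 0 1 0 0 0 / 0 3 1 0 0 0 / 0 0 0 0 0 0 / 0 0 0 0 0 0
t=2: a0@(2,1) a1@(2,1) a2@(2,1) | pheromone: 0 0 0 0 0 0 / 0 0 0 0 0 0 / 0 5 0 0 0 0 / 0 0 0 0 0 0 / 0 0 0 0 0 0
t=3: a0@(2,1) a1@(2,1) a2@(2,1) | pheromone: 0 0 0 0 0 0 / 0 0 0 0 0 0 / 0 7 0 0 0 0 / 0 0 0 0 0 0 / 0 0 0 0 0 0
t=4: a0@(2,1) a1@(2,1) a2@(2,1) | pheromone: 0 0 0 0 0 0 / 0 0 0 0 0 0 / 0 9 0 0 0 0 / 0 0 0 0 0 0 / 0 0 0 0 0 0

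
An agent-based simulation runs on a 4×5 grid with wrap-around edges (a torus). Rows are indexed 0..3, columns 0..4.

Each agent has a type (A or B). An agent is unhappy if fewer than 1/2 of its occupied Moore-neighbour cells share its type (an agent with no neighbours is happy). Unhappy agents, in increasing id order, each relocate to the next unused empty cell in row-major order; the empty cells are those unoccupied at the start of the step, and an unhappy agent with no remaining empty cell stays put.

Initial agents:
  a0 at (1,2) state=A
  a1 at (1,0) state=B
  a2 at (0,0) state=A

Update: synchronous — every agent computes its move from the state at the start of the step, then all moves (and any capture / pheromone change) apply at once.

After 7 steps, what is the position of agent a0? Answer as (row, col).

(1, 2)

t=1: a0@(1,2):A a1@(0,1):B a2@(0,2):A
t=2: a0@(1,2):A a1@(0,0):B a2@(0,2):A
t=3: (unchanged — steady state)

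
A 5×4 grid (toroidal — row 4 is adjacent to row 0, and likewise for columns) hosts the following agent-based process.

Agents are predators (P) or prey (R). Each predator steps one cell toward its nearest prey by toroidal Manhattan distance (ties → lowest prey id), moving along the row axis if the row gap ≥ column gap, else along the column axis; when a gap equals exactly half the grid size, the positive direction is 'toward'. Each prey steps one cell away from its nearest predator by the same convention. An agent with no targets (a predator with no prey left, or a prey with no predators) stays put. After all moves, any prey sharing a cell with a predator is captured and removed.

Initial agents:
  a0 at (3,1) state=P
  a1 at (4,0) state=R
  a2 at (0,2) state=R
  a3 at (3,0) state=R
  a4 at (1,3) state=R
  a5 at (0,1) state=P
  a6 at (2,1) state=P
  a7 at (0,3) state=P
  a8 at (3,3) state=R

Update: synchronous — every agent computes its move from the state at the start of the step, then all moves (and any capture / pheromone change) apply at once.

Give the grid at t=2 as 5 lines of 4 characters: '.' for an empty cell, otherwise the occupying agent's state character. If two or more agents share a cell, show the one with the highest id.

t=1: a0@(3,0):P a1@(0,0):R a2@(0,3):R a3@(3,3):R a4@(2,3):R a5@(0,2):P a6@(3,1):P a7@(0,2):P a8@(3,2):R
t=2: a0@(3,3):P a1@(1,0):R a2@(0,0):R a4@(1,3):R a5@(0,3):P a6@(3,2):P a7@(0,3):P

R..P
R..R
....
..PP
....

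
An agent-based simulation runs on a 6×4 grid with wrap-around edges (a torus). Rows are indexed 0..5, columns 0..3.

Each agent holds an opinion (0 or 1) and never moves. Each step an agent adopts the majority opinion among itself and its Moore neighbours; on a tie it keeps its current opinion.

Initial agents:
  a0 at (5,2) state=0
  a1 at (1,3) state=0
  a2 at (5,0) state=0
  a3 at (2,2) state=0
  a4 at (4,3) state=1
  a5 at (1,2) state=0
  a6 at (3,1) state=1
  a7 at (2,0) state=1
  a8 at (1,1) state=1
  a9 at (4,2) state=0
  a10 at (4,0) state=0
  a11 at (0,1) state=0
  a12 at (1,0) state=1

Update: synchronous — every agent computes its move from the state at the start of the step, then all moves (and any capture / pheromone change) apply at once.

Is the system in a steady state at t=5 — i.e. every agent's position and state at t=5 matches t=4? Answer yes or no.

t=1: a0@(5,2):0 a1@(1,3):0 a2@(5,0):0 a3@(2,2):0 a4@(4,3):0 a5@(1,2):0 a6@(3,1):0 a7@(2,0):1 a8@(1,1):1 a9@(4,2):0 a10@(4,0):0 a11@(0,1):0 a12@(1,0):1
t=2: (unchanged — steady state)

yes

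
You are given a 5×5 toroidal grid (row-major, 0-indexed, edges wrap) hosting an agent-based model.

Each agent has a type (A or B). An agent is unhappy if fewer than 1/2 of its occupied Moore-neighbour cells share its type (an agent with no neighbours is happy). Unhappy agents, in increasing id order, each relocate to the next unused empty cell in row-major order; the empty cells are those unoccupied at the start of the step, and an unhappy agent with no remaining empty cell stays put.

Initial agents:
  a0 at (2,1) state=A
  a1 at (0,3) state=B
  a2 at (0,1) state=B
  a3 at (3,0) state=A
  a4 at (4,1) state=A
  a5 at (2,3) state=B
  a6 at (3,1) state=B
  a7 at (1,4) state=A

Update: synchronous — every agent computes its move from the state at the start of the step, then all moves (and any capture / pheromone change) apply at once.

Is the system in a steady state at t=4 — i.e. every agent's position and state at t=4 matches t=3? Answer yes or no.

yes

t=1: a0@(2,1):A a1@(0,0):B a2@(0,2):B a3@(3,0):A a4@(0,4):A a5@(1,0):B a6@(1,1):B a7@(1,2):A
t=2: a0@(2,1):A a1@(0,0):B a2@(0,2):B a3@(3,0):A a4@(0,1):A a5@(1,0):B a6@(1,1):B a7@(0,3):A
t=3: a0@(0,4):A a1@(0,0):B a2@(1,2):B a3@(3,0):A a4@(1,3):A a5@(1,0):B a6@(1,1):B a7@(1,4):A
t=4: (unchanged — steady state)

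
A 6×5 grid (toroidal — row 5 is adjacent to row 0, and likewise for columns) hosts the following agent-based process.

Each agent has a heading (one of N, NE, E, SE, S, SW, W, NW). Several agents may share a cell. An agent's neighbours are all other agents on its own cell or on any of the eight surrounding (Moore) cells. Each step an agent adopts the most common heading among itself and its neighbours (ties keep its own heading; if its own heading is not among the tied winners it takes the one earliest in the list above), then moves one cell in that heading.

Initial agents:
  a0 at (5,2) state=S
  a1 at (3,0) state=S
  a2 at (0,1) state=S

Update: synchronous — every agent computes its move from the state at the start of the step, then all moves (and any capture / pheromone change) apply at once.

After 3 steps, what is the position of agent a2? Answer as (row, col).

(3, 1)

t=1: a0@(0,2):S a1@(4,0):S a2@(1,1):S
t=2: a0@(1,2):S a1@(5,0):S a2@(2,1):S
t=3: a0@(2,2):S a1@(0,0):S a2@(3,1):S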